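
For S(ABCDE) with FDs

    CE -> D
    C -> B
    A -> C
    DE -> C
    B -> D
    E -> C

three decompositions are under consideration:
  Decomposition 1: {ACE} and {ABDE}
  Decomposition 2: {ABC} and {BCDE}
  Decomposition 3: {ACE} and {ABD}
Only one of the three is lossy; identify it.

Decomposition 2

Decomposition 1: common = {AE}, closure = {ABCDE} → lossless.
Decomposition 2: common = {BC}, closure = {BCD} → lossy.
Decomposition 3: common = {A}, closure = {ABCD} → lossless.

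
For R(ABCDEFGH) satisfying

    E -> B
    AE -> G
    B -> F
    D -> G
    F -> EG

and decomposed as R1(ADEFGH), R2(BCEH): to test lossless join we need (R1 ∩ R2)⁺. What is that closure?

R1 ∩ R2 = {EH}.
E → B applies, adding B
B → F applies, adding F
F → EG applies, adding G
Closure: {BEFGH}.

BEFGH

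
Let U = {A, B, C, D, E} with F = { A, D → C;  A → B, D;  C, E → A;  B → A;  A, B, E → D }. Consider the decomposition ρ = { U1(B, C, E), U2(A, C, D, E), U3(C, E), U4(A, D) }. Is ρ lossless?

Chase test. Columns are A, B, C, D, E; row i has aⱼ where attribute j ∈ Ui, else bᵢⱼ.
Initial tableau (one row per fragment):
  row 1: b11 a2 a3 b14 a5
  row 2: a1 b22 a3 a4 a5
  row 3: b31 b32 a3 b34 a5
  row 4: a1 b42 b43 a4 b45
Rows 2 and 4 agree on A, D; apply A, D→C and equate their C entries.
Rows 2 and 4 agree on A; apply A→B, D and equate their B, D entries.
Rows 1 and 2 agree on C, E; apply C, E→A and equate their A entries.
Rows 1 and 3 agree on C, E; apply C, E→A and equate their A entries.
Rows 1 and 2 agree on A; apply A→B, D and equate their B, D entries.
Rows 1 and 3 agree on A; apply A→B, D and equate their B, D entries.
Row 1 is now all distinguished symbols — the join is lossless.

Yes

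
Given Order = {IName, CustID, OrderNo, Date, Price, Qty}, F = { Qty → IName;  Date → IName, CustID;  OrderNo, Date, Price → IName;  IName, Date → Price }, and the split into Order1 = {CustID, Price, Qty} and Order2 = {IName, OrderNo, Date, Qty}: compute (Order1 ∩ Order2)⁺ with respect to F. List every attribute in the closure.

IName, Qty

Order1 ∩ Order2 = {Qty}.
Qty → IName applies, adding IName
Closure: {IName, Qty}.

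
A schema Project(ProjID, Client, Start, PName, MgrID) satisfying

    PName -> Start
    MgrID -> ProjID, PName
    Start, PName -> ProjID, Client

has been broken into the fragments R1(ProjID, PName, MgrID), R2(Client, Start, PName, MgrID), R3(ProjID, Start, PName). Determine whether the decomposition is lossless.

Chase test. Columns are ProjID, Client, Start, PName, MgrID; row i has aⱼ where attribute j ∈ Ri, else bᵢⱼ.
Initial tableau (one row per fragment):
  row 1: a1 b12 b13 a4 a5
  row 2: b21 a2 a3 a4 a5
  row 3: a1 b32 a3 a4 b35
Rows 1 and 2 agree on PName; apply PName→Start and equate their Start entries.
Rows 1 and 2 agree on MgrID; apply MgrID→ProjID, PName and equate their ProjID, PName entries.
Rows 1 and 2 agree on Start, PName; apply Start, PName→ProjID, Client and equate their ProjID, Client entries.
Rows 1 and 3 agree on Start, PName; apply Start, PName→ProjID, Client and equate their ProjID, Client entries.
Row 1 is now all distinguished symbols — the join is lossless.

Yes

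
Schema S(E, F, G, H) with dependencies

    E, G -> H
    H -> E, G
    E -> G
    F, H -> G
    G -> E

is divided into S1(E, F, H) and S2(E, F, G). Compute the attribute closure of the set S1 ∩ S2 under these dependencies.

S1 ∩ S2 = {E, F}.
E → G applies, adding G
E, G → H applies, adding H
Closure: {E, F, G, H}.

E, F, G, H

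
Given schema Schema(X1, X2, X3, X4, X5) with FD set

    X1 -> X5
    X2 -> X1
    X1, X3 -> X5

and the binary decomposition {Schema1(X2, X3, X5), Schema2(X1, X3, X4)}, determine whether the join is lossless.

Common attributes: Schema1 ∩ Schema2 = {X3}.
No dependency enlarges {X3}, so (X3)⁺ = {X3}.
The closure contains neither all of Schema1 = {X2, X3, X5} nor all of Schema2 = {X1, X3, X4}, so the common attributes are not a superkey of either fragment. The join is lossy.

No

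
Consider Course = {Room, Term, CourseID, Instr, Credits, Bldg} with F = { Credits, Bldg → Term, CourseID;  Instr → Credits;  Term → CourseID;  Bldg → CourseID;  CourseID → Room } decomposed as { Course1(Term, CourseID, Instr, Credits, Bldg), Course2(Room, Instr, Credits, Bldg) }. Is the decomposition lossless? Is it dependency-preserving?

Lossless test: (Instr, Credits, Bldg)⁺ = {Room, Term, CourseID, Instr, Credits, Bldg}, which contains all of one fragment — lossless.
Dependency preservation: the restricted closure of {CourseID} across the fragments never reaches {Room}, so CourseID → Room cannot be enforced without a join — not preserved.

lossless but not dependency-preserving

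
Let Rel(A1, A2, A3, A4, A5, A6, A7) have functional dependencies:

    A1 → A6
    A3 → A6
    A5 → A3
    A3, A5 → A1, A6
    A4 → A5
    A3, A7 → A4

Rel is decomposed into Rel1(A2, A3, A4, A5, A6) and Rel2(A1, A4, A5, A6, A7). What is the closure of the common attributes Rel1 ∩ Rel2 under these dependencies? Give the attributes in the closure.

Rel1 ∩ Rel2 = {A4, A5, A6}.
A5 → A3 applies, adding A3
A3, A5 → A1, A6 applies, adding A1
Closure: {A1, A3, A4, A5, A6}.

A1, A3, A4, A5, A6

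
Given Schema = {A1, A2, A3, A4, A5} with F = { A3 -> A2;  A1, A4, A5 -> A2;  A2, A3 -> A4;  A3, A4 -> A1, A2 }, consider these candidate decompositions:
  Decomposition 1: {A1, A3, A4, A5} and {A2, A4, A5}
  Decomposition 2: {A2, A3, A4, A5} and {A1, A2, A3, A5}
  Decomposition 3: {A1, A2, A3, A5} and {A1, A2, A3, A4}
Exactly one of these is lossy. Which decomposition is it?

Decomposition 1

Decomposition 1: common = {A4, A5}, closure = {A4, A5} → lossy.
Decomposition 2: common = {A2, A3, A5}, closure = {A1, A2, A3, A4, A5} → lossless.
Decomposition 3: common = {A1, A2, A3}, closure = {A1, A2, A3, A4} → lossless.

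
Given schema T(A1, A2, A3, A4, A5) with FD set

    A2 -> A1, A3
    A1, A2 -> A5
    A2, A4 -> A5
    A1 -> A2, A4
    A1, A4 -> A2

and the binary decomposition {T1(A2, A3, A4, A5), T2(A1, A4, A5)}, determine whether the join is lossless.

Common attributes: T1 ∩ T2 = {A4, A5}.
No dependency enlarges {A4, A5}, so (A4, A5)⁺ = {A4, A5}.
The closure contains neither all of T1 = {A2, A3, A4, A5} nor all of T2 = {A1, A4, A5}, so the common attributes are not a superkey of either fragment. The join is lossy.

No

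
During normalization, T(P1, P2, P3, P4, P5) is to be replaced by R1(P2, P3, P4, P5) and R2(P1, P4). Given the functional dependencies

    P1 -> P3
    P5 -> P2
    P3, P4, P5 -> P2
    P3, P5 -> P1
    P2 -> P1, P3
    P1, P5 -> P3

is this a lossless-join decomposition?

Common attributes: R1 ∩ R2 = {P4}.
No dependency enlarges {P4}, so (P4)⁺ = {P4}.
The closure contains neither all of R1 = {P2, P3, P4, P5} nor all of R2 = {P1, P4}, so the common attributes are not a superkey of either fragment. The join is lossy.

No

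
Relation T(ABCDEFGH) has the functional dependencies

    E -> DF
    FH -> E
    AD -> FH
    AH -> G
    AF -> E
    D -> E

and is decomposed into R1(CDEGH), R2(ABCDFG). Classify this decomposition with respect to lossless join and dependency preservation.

lossy and not dependency-preserving

Lossless test: (CDG)⁺ = {CDEFG}, which is a superkey of neither fragment — lossy.
Dependency preservation: the restricted closure of {FH} across the fragments never reaches {E}, so FH → E cannot be enforced without a join — not preserved.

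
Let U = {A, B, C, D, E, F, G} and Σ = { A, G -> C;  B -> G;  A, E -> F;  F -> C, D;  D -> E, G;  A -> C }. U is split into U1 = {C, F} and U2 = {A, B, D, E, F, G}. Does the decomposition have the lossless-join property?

Common attributes: U1 ∩ U2 = {F}.
Closure of {F}: F → C, D applies, adding C, D; D → E, G applies, adding E, G. So (F)⁺ = {C, D, E, F, G}.
This closure contains every attribute of U1, so U1 ∩ U2 → U1. The join is lossless.

Yes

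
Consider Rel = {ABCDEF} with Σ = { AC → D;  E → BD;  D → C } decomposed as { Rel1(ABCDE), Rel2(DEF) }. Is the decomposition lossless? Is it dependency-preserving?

Lossless test: (DE)⁺ = {BCDE}, which is a superkey of neither fragment — lossy.
Dependency preservation: every FD's attributes lie within a single fragment, so each can be enforced locally — preserved.

lossy but dependency-preserving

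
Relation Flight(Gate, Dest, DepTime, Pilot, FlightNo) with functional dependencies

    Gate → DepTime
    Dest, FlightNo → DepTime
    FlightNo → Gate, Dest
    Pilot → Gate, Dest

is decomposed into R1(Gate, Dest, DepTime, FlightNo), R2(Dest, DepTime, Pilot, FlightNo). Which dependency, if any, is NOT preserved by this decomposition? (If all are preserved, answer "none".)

Pilot → Gate, Dest

Check Pilot → Gate, Dest: no single fragment contains all of {Gate, Dest, Pilot}, and the restricted closure of {Pilot} across the fragments never reaches {Gate, Dest}.
Gate → DepTime is preserved.
Dest, FlightNo → DepTime is preserved.
FlightNo → Gate, Dest is preserved.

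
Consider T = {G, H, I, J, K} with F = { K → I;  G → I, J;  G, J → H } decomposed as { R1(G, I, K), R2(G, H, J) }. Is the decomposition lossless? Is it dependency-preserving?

lossless and dependency-preserving

Lossless test: (G)⁺ = {G, H, I, J}, which contains all of one fragment — lossless.
Dependency preservation: G → I, J is not contained in any single fragment, but the restricted closure of its left-hand side across the fragments still reaches the right-hand side; the remaining FDs each lie inside some fragment. All dependencies are preserved.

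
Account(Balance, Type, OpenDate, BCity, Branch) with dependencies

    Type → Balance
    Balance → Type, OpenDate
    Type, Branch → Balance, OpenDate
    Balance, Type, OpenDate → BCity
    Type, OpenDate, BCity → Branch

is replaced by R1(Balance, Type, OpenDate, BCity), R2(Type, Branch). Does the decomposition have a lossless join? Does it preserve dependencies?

Lossless test: (Type)⁺ = {Balance, Type, OpenDate, BCity, Branch}, which contains all of one fragment — lossless.
Dependency preservation: Type, Branch → Balance, OpenDate; Type, OpenDate, BCity → Branch are not contained in any single fragment, but the restricted closure of each left-hand side across the fragments still reaches the right-hand side; the remaining FDs each lie inside some fragment. All dependencies are preserved.

lossless and dependency-preserving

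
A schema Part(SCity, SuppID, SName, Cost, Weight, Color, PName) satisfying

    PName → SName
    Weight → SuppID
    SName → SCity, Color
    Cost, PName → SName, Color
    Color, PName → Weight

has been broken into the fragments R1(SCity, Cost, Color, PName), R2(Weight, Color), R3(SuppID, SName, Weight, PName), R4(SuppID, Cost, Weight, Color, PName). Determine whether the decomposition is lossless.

Chase test. Columns are SCity, SuppID, SName, Cost, Weight, Color, PName; row i has aⱼ where attribute j ∈ Ri, else bᵢⱼ.
Initial tableau (one row per fragment):
  row 1: a1 b12 b13 a4 b15 a6 a7
  row 2: b21 b22 b23 b24 a5 a6 b27
  row 3: b31 a2 a3 b34 a5 b36 a7
  row 4: b41 a2 b43 a4 a5 a6 a7
Rows 1 and 3 agree on PName; apply PName→SName and equate their SName entries.
Rows 1 and 4 agree on PName; apply PName→SName and equate their SName entries.
Rows 2 and 3 agree on Weight; apply Weight→SuppID and equate their SuppID entries.
Rows 1 and 3 agree on SName; apply SName→SCity, Color and equate their SCity, Color entries.
Rows 1 and 4 agree on SName; apply SName→SCity, Color and equate their SCity, Color entries.
Rows 1 and 3 agree on Color, PName; apply Color, PName→Weight and equate their Weight entries.
Rows 1 and 2 agree on Weight; apply Weight→SuppID and equate their SuppID entries.
Row 1 is now all distinguished symbols — the join is lossless.

Yes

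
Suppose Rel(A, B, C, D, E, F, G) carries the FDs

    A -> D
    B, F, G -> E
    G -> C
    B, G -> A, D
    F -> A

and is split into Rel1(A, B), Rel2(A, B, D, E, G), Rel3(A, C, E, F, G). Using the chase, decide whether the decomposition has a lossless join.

Chase test. Columns are A, B, C, D, E, F, G; row i has aⱼ where attribute j ∈ Reli, else bᵢⱼ.
Initial tableau (one row per fragment):
  row 1: a1 a2 b13 b14 b15 b16 b17
  row 2: a1 a2 b23 a4 a5 b26 a7
  row 3: a1 b32 a3 b34 a5 a6 a7
Rows 1 and 2 agree on A; apply A→D and equate their D entries.
Rows 1 and 3 agree on A; apply A→D and equate their D entries.
Rows 2 and 3 agree on G; apply G→C and equate their C entries.
No row becomes fully distinguished — the join is lossy.

No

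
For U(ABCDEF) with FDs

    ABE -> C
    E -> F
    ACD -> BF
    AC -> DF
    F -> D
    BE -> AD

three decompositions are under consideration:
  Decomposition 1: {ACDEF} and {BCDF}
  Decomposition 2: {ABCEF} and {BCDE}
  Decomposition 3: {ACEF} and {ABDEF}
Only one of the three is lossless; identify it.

Decomposition 2

Decomposition 1: common = {CDF}, closure = {CDF} → lossy.
Decomposition 2: common = {BCE}, closure = {ABCDEF} → lossless.
Decomposition 3: common = {AEF}, closure = {ADEF} → lossy.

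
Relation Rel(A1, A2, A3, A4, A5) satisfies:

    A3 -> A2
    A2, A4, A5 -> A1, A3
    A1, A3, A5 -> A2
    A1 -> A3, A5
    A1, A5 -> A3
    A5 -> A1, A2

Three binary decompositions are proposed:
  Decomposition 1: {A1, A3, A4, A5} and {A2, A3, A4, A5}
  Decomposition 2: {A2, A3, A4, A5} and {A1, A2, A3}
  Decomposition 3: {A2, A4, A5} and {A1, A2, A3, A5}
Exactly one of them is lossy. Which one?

Decomposition 2

Decomposition 1: common = {A3, A4, A5}, closure = {A1, A2, A3, A4, A5} → lossless.
Decomposition 2: common = {A2, A3}, closure = {A2, A3} → lossy.
Decomposition 3: common = {A2, A5}, closure = {A1, A2, A3, A5} → lossless.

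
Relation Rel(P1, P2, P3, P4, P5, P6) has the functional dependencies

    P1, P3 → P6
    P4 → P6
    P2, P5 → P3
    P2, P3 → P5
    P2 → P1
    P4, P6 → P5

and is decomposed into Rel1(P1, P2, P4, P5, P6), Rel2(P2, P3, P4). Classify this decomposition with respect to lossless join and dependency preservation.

lossless but not dependency-preserving

Lossless test: (P2, P4)⁺ = {P1, P2, P3, P4, P5, P6}, which contains all of one fragment — lossless.
Dependency preservation: the restricted closure of {P1, P3} across the fragments never reaches {P6}, so P1, P3 → P6 cannot be enforced without a join — not preserved.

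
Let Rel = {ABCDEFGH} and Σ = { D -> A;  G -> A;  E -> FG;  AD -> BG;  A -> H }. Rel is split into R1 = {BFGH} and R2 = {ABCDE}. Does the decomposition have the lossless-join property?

No

Common attributes: R1 ∩ R2 = {B}.
No dependency enlarges {B}, so (B)⁺ = {B}.
The closure contains neither all of R1 = {BFGH} nor all of R2 = {ABCDE}, so the common attributes are not a superkey of either fragment. The join is lossy.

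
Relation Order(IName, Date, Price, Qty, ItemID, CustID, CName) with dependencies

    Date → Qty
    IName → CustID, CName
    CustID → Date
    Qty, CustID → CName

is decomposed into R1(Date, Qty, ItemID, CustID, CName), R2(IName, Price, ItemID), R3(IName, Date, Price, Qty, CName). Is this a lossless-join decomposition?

No

Chase test. Columns are IName, Date, Price, Qty, ItemID, CustID, CName; row i has aⱼ where attribute j ∈ Ri, else bᵢⱼ.
Initial tableau (one row per fragment):
  row 1: b11 a2 b13 a4 a5 a6 a7
  row 2: a1 b22 a3 b24 a5 b26 b27
  row 3: a1 a2 a3 a4 b35 b36 a7
Rows 2 and 3 agree on IName; apply IName→CustID, CName and equate their CustID, CName entries.
Rows 2 and 3 agree on CustID; apply CustID→Date and equate their Date entries.
Rows 1 and 2 agree on Date; apply Date→Qty and equate their Qty entries.
No row becomes fully distinguished — the join is lossy.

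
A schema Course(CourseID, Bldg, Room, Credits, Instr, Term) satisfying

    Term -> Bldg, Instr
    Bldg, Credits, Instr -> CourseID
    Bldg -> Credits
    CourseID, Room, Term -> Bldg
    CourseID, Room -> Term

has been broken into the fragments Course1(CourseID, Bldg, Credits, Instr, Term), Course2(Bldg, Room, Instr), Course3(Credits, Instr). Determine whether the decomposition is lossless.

No

Chase test. Columns are CourseID, Bldg, Room, Credits, Instr, Term; row i has aⱼ where attribute j ∈ Coursei, else bᵢⱼ.
Initial tableau (one row per fragment):
  row 1: a1 a2 b13 a4 a5 a6
  row 2: b21 a2 a3 b24 a5 b26
  row 3: b31 b32 b33 a4 a5 b36
Rows 1 and 2 agree on Bldg; apply Bldg→Credits and equate their Credits entries.
Rows 1 and 2 agree on Bldg, Credits, Instr; apply Bldg, Credits, Instr→CourseID and equate their CourseID entries.
No row becomes fully distinguished — the join is lossy.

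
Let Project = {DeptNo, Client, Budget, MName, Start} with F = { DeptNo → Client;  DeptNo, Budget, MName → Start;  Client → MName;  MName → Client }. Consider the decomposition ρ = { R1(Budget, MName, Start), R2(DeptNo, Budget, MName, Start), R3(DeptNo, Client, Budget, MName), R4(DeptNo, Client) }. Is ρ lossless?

Chase test. Columns are DeptNo, Client, Budget, MName, Start; row i has aⱼ where attribute j ∈ Ri, else bᵢⱼ.
Initial tableau (one row per fragment):
  row 1: b11 b12 a3 a4 a5
  row 2: a1 b22 a3 a4 a5
  row 3: a1 a2 a3 a4 b35
  row 4: a1 a2 b43 b44 b45
Rows 2 and 3 agree on DeptNo; apply DeptNo→Client and equate their Client entries.
Rows 2 and 3 agree on DeptNo, Budget, MName; apply DeptNo, Budget, MName→Start and equate their Start entries.
Rows 2 and 4 agree on Client; apply Client→MName and equate their MName entries.
Rows 1 and 2 agree on MName; apply MName→Client and equate their Client entries.
Row 2 is now all distinguished symbols — the join is lossless.

Yes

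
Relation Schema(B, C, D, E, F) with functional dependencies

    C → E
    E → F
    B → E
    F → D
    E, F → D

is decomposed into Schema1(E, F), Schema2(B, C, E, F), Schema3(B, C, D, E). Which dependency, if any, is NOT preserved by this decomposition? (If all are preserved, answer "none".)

F → D

Check F → D: no single fragment contains all of {D, F}, and the restricted closure of {F} across the fragments never reaches {D}.
C → E is preserved.
E → F is preserved.
B → E is preserved.
E, F → D is preserved.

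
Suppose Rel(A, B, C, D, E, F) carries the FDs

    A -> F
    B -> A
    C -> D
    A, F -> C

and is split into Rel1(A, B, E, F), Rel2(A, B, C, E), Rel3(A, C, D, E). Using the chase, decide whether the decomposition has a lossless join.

Yes

Chase test. Columns are A, B, C, D, E, F; row i has aⱼ where attribute j ∈ Reli, else bᵢⱼ.
Initial tableau (one row per fragment):
  row 1: a1 a2 b13 b14 a5 a6
  row 2: a1 a2 a3 b24 a5 b26
  row 3: a1 b32 a3 a4 a5 b36
Rows 1 and 2 agree on A; apply A→F and equate their F entries.
Rows 1 and 3 agree on A; apply A→F and equate their F entries.
Rows 2 and 3 agree on C; apply C→D and equate their D entries.
Rows 1 and 2 agree on A, F; apply A, F→C and equate their C entries.
Rows 1 and 2 agree on C; apply C→D and equate their D entries.
Row 1 is now all distinguished symbols — the join is lossless.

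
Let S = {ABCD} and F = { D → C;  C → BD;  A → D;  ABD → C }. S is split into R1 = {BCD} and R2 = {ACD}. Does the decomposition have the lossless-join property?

Common attributes: R1 ∩ R2 = {CD}.
Closure of {CD}: C → BD applies, adding B. So (CD)⁺ = {BCD}.
This closure contains every attribute of R1, so R1 ∩ R2 → R1. The join is lossless.

Yes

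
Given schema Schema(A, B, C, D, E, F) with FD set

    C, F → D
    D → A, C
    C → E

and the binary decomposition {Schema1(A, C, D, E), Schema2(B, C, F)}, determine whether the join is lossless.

No

Common attributes: Schema1 ∩ Schema2 = {C}.
Closure of {C}: C → E applies, adding E. So (C)⁺ = {C, E}.
The closure contains neither all of Schema1 = {A, C, D, E} nor all of Schema2 = {B, C, F}, so the common attributes are not a superkey of either fragment. The join is lossy.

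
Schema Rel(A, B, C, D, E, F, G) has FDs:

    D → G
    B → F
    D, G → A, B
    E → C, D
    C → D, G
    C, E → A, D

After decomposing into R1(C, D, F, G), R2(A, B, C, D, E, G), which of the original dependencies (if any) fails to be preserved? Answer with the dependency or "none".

B → F

Check B → F: no single fragment contains all of {B, F}, and the restricted closure of {B} across the fragments never reaches {F}.
D → G is preserved.
D, G → A, B is preserved.
E → C, D is preserved.
C → D, G is preserved.
C, E → A, D is preserved.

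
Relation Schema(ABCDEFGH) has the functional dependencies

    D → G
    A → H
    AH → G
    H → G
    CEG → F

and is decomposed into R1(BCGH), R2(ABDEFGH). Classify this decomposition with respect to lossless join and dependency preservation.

lossy and not dependency-preserving

Lossless test: (BGH)⁺ = {BGH}, which is a superkey of neither fragment — lossy.
Dependency preservation: the restricted closure of {CEG} across the fragments never reaches {F}, so CEG → F cannot be enforced without a join — not preserved.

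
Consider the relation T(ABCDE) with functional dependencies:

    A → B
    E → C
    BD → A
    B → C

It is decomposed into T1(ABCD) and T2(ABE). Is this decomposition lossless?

Common attributes: T1 ∩ T2 = {AB}.
Closure of {AB}: B → C applies, adding C. So (AB)⁺ = {ABC}.
The closure contains neither all of T1 = {ABCD} nor all of T2 = {ABE}, so the common attributes are not a superkey of either fragment. The join is lossy.

No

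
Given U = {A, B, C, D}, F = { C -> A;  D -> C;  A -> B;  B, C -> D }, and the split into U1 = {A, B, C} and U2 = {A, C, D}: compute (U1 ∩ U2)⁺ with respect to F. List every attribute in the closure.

U1 ∩ U2 = {A, C}.
A → B applies, adding B
B, C → D applies, adding D
Closure: {A, B, C, D}.

A, B, C, D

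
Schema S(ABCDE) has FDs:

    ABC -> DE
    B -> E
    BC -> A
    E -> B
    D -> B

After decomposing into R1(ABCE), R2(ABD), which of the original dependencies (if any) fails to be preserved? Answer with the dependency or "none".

ABC -> DE

Check ABC → DE: no single fragment contains all of {ABCDE}, and the restricted closure of {ABC} across the fragments never reaches {DE}.
B → E is preserved.
BC → A is preserved.
E → B is preserved.
D → B is preserved.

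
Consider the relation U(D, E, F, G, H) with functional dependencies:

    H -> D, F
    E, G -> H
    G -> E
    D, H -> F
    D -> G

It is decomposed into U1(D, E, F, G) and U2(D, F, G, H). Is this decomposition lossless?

Common attributes: U1 ∩ U2 = {D, F, G}.
Closure of {D, F, G}: G → E applies, adding E; E, G → H applies, adding H. So (D, F, G)⁺ = {D, E, F, G, H}.
This closure contains every attribute of U1, so U1 ∩ U2 → U1. The join is lossless.

Yes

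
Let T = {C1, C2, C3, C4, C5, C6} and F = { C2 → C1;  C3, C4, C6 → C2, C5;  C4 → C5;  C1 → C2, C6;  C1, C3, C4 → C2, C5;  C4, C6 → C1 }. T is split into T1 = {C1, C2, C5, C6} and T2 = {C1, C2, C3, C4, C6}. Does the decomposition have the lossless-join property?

No

Common attributes: T1 ∩ T2 = {C1, C2, C6}.
No dependency enlarges {C1, C2, C6}, so (C1, C2, C6)⁺ = {C1, C2, C6}.
The closure contains neither all of T1 = {C1, C2, C5, C6} nor all of T2 = {C1, C2, C3, C4, C6}, so the common attributes are not a superkey of either fragment. The join is lossy.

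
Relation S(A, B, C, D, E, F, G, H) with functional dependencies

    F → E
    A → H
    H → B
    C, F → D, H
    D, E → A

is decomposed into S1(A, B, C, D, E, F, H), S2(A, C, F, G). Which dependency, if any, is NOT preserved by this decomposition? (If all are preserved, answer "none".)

none

F → E lies within S1.
A → H lies within S1.
H → B lies within S1.
C, F → D, H lies within S1.
D, E → A lies within S1.
Every dependency is enforceable on the fragments, so the decomposition is dependency-preserving.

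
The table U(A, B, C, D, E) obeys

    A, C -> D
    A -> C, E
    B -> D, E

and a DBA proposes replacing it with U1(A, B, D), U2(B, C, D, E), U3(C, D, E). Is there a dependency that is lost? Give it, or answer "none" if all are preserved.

Check A → C, E: no single fragment contains all of {A, C, E}, and the restricted closure of {A} across the fragments never reaches {C, E}.
A, C → D is preserved.
B → D, E is preserved.

A -> C, E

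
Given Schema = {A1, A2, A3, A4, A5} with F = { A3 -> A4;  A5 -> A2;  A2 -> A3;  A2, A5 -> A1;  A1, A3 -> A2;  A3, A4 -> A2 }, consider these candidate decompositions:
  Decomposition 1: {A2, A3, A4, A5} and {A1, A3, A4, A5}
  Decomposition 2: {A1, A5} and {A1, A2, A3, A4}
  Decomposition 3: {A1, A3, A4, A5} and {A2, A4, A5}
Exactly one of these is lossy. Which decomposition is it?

Decomposition 2

Decomposition 1: common = {A3, A4, A5}, closure = {A1, A2, A3, A4, A5} → lossless.
Decomposition 2: common = {A1}, closure = {A1} → lossy.
Decomposition 3: common = {A4, A5}, closure = {A1, A2, A3, A4, A5} → lossless.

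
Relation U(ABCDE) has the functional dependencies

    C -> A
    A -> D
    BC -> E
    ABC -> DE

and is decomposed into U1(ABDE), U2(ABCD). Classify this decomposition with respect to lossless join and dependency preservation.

Lossless test: (ABD)⁺ = {ABD}, which is a superkey of neither fragment — lossy.
Dependency preservation: the restricted closure of {BC} across the fragments never reaches {E}, so BC → E cannot be enforced without a join — not preserved.

lossy and not dependency-preserving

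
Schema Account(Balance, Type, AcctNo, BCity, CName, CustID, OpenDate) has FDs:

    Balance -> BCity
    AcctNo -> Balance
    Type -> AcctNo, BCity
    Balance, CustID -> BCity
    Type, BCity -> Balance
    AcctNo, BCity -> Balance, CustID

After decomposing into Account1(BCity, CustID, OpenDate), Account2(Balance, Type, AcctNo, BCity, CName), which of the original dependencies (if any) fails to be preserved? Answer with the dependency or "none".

Check AcctNo, BCity → Balance, CustID: no single fragment contains all of {Balance, AcctNo, BCity, CustID}, and the restricted closure of {AcctNo, BCity} across the fragments never reaches {Balance, CustID}.
Balance → BCity is preserved.
AcctNo → Balance is preserved.
Type → AcctNo, BCity is preserved.
Balance, CustID → BCity is preserved.
Type, BCity → Balance is preserved.

AcctNo, BCity -> Balance, CustID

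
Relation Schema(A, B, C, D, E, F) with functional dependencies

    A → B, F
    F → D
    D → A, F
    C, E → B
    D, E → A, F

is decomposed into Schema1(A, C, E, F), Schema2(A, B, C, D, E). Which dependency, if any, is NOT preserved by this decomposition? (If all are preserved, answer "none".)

A → B, F: restricted closure across fragments reaches B, F.
F → D: restricted closure across fragments reaches D.
D → A, F: restricted closure across fragments reaches A, F.
C, E → B lies within Schema2.
D, E → A, F: restricted closure across fragments reaches A, F.
Every dependency is enforceable on the fragments, so the decomposition is dependency-preserving.

none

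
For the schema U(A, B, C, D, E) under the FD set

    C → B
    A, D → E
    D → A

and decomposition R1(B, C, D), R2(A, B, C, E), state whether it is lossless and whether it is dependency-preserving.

Lossless test: (B, C)⁺ = {B, C}, which is a superkey of neither fragment — lossy.
Dependency preservation: the restricted closure of {A, D} across the fragments never reaches {E}, so A, D → E cannot be enforced without a join — not preserved.

lossy and not dependency-preserving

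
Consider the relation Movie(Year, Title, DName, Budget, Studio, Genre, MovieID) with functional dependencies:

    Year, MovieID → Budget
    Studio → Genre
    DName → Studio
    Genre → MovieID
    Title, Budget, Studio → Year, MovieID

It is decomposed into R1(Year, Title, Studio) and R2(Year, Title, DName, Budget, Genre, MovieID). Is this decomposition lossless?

Common attributes: R1 ∩ R2 = {Year, Title}.
No dependency enlarges {Year, Title}, so (Year, Title)⁺ = {Year, Title}.
The closure contains neither all of R1 = {Year, Title, Studio} nor all of R2 = {Year, Title, DName, Budget, Genre, MovieID}, so the common attributes are not a superkey of either fragment. The join is lossy.

No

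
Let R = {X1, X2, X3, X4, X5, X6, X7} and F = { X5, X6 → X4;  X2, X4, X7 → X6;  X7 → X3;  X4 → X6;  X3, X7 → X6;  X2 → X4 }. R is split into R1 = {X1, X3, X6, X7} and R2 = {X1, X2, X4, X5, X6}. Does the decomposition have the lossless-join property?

No

Common attributes: R1 ∩ R2 = {X1, X6}.
No dependency enlarges {X1, X6}, so (X1, X6)⁺ = {X1, X6}.
The closure contains neither all of R1 = {X1, X3, X6, X7} nor all of R2 = {X1, X2, X4, X5, X6}, so the common attributes are not a superkey of either fragment. The join is lossy.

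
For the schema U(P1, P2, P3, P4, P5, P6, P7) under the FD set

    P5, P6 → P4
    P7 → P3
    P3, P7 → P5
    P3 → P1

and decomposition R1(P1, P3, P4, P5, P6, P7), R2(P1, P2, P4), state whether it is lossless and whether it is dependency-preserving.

Lossless test: (P1, P4)⁺ = {P1, P4}, which is a superkey of neither fragment — lossy.
Dependency preservation: every FD's attributes lie within a single fragment, so each can be enforced locally — preserved.

lossy but dependency-preserving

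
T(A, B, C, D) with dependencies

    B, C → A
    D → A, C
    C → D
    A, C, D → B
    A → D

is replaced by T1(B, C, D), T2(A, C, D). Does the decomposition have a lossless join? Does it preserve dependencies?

Lossless test: (C, D)⁺ = {A, B, C, D}, which contains all of one fragment — lossless.
Dependency preservation: B, C → A; A, C, D → B are not contained in any single fragment, but the restricted closure of each left-hand side across the fragments still reaches the right-hand side; the remaining FDs each lie inside some fragment. All dependencies are preserved.

lossless and dependency-preserving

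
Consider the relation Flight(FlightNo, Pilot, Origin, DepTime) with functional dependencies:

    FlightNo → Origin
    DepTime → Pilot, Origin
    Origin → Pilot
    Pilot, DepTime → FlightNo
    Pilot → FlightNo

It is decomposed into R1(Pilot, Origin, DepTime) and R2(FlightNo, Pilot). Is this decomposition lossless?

Common attributes: R1 ∩ R2 = {Pilot}.
Closure of {Pilot}: Pilot → FlightNo applies, adding FlightNo; FlightNo → Origin applies, adding Origin. So (Pilot)⁺ = {FlightNo, Pilot, Origin}.
This closure contains every attribute of R2, so R1 ∩ R2 → R2. The join is lossless.

Yes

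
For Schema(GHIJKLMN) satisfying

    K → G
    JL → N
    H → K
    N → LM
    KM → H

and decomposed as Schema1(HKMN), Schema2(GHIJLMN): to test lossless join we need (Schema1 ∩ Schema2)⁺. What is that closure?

Schema1 ∩ Schema2 = {HMN}.
H → K applies, adding K
N → LM applies, adding L
K → G applies, adding G
Closure: {GHKLMN}.

GHKLMN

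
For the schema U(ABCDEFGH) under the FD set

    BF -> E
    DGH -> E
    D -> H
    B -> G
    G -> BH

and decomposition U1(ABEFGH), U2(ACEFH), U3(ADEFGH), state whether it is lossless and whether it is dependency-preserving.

Lossless test (chase): Rows 1 and 3 agree on G; apply G→BH and equate their BH entries. No row becomes fully distinguished — the join is lossy.
Dependency preservation: every FD's attributes lie within a single fragment, so each can be enforced locally — preserved.

lossy but dependency-preserving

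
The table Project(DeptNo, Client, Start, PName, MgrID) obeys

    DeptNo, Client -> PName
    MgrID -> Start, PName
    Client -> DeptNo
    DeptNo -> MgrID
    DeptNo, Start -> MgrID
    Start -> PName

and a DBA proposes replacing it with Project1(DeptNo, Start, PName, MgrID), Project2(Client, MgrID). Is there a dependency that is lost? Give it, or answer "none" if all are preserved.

Check Client → DeptNo: no single fragment contains all of {DeptNo, Client}, and the restricted closure of {Client} across the fragments never reaches {DeptNo}.
DeptNo, Client → PName is preserved.
MgrID → Start, PName is preserved.
DeptNo → MgrID is preserved.
DeptNo, Start → MgrID is preserved.
Start → PName is preserved.

Client -> DeptNo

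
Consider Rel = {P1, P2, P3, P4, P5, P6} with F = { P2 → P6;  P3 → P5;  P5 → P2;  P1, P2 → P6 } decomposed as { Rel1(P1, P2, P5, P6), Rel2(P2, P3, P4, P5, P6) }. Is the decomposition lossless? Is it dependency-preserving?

lossy but dependency-preserving

Lossless test: (P2, P5, P6)⁺ = {P2, P5, P6}, which is a superkey of neither fragment — lossy.
Dependency preservation: every FD's attributes lie within a single fragment, so each can be enforced locally — preserved.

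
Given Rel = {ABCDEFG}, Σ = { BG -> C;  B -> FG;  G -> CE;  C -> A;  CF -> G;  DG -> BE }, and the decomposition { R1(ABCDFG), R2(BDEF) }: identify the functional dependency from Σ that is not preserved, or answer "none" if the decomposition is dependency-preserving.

G -> CE

Check G → CE: no single fragment contains all of {CEG}, and the restricted closure of {G} across the fragments never reaches {CE}.
BG → C is preserved.
B → FG is preserved.
C → A is preserved.
CF → G is preserved.
DG → BE is preserved.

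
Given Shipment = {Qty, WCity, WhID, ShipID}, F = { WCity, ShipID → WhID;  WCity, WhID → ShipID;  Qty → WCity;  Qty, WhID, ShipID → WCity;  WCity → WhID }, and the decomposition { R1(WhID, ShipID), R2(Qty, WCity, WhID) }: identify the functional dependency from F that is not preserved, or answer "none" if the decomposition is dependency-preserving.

WCity, WhID → ShipID

Check WCity, WhID → ShipID: no single fragment contains all of {WCity, WhID, ShipID}, and the restricted closure of {WCity, WhID} across the fragments never reaches {ShipID}.
WCity, ShipID → WhID is preserved.
Qty → WCity is preserved.
Qty, WhID, ShipID → WCity is preserved.
WCity → WhID is preserved.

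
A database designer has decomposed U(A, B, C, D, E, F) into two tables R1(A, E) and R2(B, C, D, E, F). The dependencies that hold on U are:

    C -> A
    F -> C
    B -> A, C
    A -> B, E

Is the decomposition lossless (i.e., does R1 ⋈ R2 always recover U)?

Common attributes: R1 ∩ R2 = {E}.
No dependency enlarges {E}, so (E)⁺ = {E}.
The closure contains neither all of R1 = {A, E} nor all of R2 = {B, C, D, E, F}, so the common attributes are not a superkey of either fragment. The join is lossy.

No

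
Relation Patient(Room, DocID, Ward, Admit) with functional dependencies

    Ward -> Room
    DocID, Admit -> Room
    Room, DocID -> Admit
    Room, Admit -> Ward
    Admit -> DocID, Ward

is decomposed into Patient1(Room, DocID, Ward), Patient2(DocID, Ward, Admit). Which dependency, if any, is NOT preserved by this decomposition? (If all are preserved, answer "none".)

none

Ward → Room lies within Patient1.
DocID, Admit → Room: restricted closure across fragments reaches Room.
Room, DocID → Admit: restricted closure across fragments reaches Admit.
Room, Admit → Ward: restricted closure across fragments reaches Ward.
Admit → DocID, Ward lies within Patient2.
Every dependency is enforceable on the fragments, so the decomposition is dependency-preserving.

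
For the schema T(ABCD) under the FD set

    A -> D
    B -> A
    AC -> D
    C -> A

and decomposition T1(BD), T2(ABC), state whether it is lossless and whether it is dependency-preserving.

Lossless test: (B)⁺ = {ABD}, which contains all of one fragment — lossless.
Dependency preservation: the restricted closure of {A} across the fragments never reaches {D}, so A → D cannot be enforced without a join — not preserved.

lossless but not dependency-preserving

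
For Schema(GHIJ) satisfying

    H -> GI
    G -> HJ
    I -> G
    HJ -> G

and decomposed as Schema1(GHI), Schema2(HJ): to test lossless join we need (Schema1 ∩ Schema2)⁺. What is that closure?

GHIJ

Schema1 ∩ Schema2 = {H}.
H → GI applies, adding GI
G → HJ applies, adding J
Closure: {GHIJ}.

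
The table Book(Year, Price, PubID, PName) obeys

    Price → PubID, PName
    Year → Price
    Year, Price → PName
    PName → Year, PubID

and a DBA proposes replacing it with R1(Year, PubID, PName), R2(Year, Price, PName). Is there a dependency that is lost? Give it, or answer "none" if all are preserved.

none

Price → PubID, PName: restricted closure across fragments reaches PubID, PName.
Year → Price lies within R2.
Year, Price → PName lies within R2.
PName → Year, PubID lies within R1.
Every dependency is enforceable on the fragments, so the decomposition is dependency-preserving.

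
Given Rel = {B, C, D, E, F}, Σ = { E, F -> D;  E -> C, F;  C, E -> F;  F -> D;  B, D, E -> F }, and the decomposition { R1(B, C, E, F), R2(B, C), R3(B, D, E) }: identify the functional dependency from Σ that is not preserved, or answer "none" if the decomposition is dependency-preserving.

Check F → D: no single fragment contains all of {D, F}, and the restricted closure of {F} across the fragments never reaches {D}.
E, F → D is preserved.
E → C, F is preserved.
C, E → F is preserved.
B, D, E → F is preserved.

F -> D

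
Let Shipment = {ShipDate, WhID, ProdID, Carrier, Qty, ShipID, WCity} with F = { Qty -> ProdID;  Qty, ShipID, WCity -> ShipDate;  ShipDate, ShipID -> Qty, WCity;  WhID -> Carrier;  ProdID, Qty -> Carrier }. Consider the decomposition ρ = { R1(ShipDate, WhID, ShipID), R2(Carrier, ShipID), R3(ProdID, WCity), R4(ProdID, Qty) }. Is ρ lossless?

No

Chase test. Columns are ShipDate, WhID, ProdID, Carrier, Qty, ShipID, WCity; row i has aⱼ where attribute j ∈ Ri, else bᵢⱼ.
Initial tableau (one row per fragment):
  row 1: a1 a2 b13 b14 b15 a6 b17
  row 2: b21 b22 b23 a4 b25 a6 b27
  row 3: b31 b32 a3 b34 b35 b36 a7
  row 4: b41 b42 a3 b44 a5 b46 b47
No row becomes fully distinguished — the join is lossy.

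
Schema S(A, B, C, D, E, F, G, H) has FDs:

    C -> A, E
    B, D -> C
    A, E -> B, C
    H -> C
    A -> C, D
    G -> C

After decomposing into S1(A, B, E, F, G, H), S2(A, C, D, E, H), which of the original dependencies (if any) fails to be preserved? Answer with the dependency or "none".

B, D -> C

Check B, D → C: no single fragment contains all of {B, C, D}, and the restricted closure of {B, D} across the fragments never reaches {C}.
C → A, E is preserved.
A, E → B, C is preserved.
H → C is preserved.
A → C, D is preserved.
G → C is preserved.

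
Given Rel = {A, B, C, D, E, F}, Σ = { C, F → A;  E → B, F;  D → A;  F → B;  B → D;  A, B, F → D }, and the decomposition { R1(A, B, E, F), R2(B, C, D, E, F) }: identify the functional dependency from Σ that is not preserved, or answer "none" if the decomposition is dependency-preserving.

Check D → A: no single fragment contains all of {A, D}, and the restricted closure of {D} across the fragments never reaches {A}.
C, F → A is preserved.
E → B, F is preserved.
F → B is preserved.
B → D is preserved.
A, B, F → D is preserved.

D → A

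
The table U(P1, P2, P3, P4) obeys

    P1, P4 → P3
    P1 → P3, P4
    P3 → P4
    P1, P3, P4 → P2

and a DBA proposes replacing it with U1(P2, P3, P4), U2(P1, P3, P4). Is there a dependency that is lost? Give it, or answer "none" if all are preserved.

P1, P3, P4 → P2

Check P1, P3, P4 → P2: no single fragment contains all of {P1, P2, P3, P4}, and the restricted closure of {P1, P3, P4} across the fragments never reaches {P2}.
P1, P4 → P3 is preserved.
P1 → P3, P4 is preserved.
P3 → P4 is preserved.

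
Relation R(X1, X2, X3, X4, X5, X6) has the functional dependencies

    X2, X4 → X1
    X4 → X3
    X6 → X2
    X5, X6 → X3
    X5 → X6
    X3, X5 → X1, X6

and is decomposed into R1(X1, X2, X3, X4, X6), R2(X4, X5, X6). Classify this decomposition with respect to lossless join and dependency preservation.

Lossless test: (X4, X6)⁺ = {X1, X2, X3, X4, X6}, which contains all of one fragment — lossless.
Dependency preservation: the restricted closure of {X5, X6} across the fragments never reaches {X3}, so X5, X6 → X3 cannot be enforced without a join — not preserved.

lossless but not dependency-preserving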